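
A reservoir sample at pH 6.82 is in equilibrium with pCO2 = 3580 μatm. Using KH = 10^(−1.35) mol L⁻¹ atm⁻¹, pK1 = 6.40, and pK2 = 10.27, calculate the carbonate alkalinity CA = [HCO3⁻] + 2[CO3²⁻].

CA = 0.421 mmol/L

[CO2*] = KH · pCO2 = 10^(−1.35) × 3580×10^-6 = 1.599×10^-4 mol/L
α₀ = 1/(1 + K1/[H⁺] + K1K2/[H⁺]²) = 1/(1 + 10^+0.42 + 10^-3.03) = 0.2754
DIC = [CO2*]/α₀ = 1.599×10^-4 / 0.2754 = 0.5807 mmol/L
CA = (α₁ + 2α₂)·DIC = (0.7244 + 2×0.0002570) × 0.5807 = 0.421 mmol/L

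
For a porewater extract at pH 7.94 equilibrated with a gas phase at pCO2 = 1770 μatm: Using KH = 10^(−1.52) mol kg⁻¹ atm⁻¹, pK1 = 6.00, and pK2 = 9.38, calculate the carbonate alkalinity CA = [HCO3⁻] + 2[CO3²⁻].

CA = 4.99 mmol/kg

[CO2*] = KH · pCO2 = 10^(−1.52) × 1770×10^-6 = 5.345×10^-5 mol/kg
α₀ = 1/(1 + K1/[H⁺] + K1K2/[H⁺]²) = 1/(1 + 10^+1.94 + 10^+0.50) = 0.01096
DIC = [CO2*]/α₀ = 5.345×10^-5 / 0.01096 = 4.878 mmol/kg
CA = (α₁ + 2α₂)·DIC = (0.9544 + 2×0.03465) × 4.878 = 4.99 mmol/kg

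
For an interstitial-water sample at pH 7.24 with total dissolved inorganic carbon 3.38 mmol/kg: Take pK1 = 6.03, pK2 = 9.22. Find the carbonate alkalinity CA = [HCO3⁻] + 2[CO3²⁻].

CA = 3.22 mmol/kg

CA = [HCO3⁻] + 2[CO3²⁻] = (α₁ + 2α₂)·DIC
At pH 7.24: [H⁺]/K1 = 10^-1.21 = 0.061660, K2/[H⁺] = 10^-1.98 = 0.010471
α₁ = 1/(1 + 0.061660 + 0.010471) = 1/1.0721 = 0.9327; α₂ = α₁·K2/[H⁺] = 0.009767
α₁ + 2α₂ = 0.9523
CA = 0.9523 × 3.38 = 3.22 mmol/kg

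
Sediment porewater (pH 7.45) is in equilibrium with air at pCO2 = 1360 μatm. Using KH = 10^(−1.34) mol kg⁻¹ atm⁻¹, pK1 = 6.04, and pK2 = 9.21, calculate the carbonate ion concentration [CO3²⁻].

[CO3²⁻] = 0.0278 mmol/kg

[CO2*] = KH · pCO2 = 10^(−1.34) × 1360×10^-6 = 6.216×10^-5 mol/kg
α₀ = 1/(1 + K1/[H⁺] + K1K2/[H⁺]²) = 1/(1 + 10^+1.41 + 10^-0.35) = 0.03683
DIC = [CO2*]/α₀ = 6.216×10^-5 / 0.03683 = 1.688 mmol/kg
[CO3²⁻] = α₂·DIC; α₂ = 0.01645, so [CO3²⁻] = 0.01645 × 1.688 = 0.0278 mmol/kg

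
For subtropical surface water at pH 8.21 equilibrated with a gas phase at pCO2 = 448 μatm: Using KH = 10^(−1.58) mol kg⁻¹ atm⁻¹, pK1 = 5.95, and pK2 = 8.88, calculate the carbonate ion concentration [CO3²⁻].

[CO2*] = KH · pCO2 = 10^(−1.58) × 448×10^-6 = 1.178×10^-5 mol/kg
α₀ = 1/(1 + K1/[H⁺] + K1K2/[H⁺]²) = 1/(1 + 10^+2.26 + 10^+1.59) = 0.004507
DIC = [CO2*]/α₀ = 1.178×10^-5 / 0.004507 = 2.614 mmol/kg
[CO3²⁻] = α₂·DIC; α₂ = 0.1753, so [CO3²⁻] = 0.1753 × 2.614 = 0.458 mmol/kg

[CO3²⁻] = 0.458 mmol/kg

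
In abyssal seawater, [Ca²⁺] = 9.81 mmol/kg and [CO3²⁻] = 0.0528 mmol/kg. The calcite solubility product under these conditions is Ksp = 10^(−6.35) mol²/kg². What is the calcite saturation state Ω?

Ksp = 10^(−6.35) = 4.467×10^-7
Ω = [Ca²⁺][CO3²⁻]/Ksp = (9.81×10^-3)(0.0528×10^-3) / 4.467×10^-7 = 1.16

Ω = 1.16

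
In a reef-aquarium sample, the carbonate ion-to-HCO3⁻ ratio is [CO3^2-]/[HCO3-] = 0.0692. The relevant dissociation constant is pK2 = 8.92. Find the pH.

pH = 7.76

From K2 = [H⁺][CO3^2-]/[HCO3-]:  pH = pK2 + log₁₀([CO3^2-]/[HCO3-])
log₁₀(0.0692) = -1.160
pH = 8.92 + (-1.160) = 7.76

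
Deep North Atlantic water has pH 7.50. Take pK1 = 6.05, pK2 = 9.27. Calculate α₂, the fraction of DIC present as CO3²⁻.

α₂ = 0.0161

α₂ = 1 / (1 + [H⁺]/K2 + [H⁺]²/(K1K2)) = 1 / (1 + 10^+1.77 + 10^+0.32)
   = 1 / (1 + 58.884 + 2.0893) = 1/61.974 = 0.01614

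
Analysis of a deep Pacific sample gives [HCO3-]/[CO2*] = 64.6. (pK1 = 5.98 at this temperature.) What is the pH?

pH = 7.79

From K1 = [H⁺][HCO3-]/[CO2*]:  pH = pK1 + log₁₀([HCO3-]/[CO2*])
log₁₀(64.6) = +1.810
pH = 5.98 + (+1.810) = 7.79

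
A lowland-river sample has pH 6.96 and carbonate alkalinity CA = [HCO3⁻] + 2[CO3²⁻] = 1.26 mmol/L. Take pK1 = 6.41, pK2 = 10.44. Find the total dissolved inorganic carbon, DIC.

CA = [HCO3⁻] + 2[CO3²⁻] = (α₁ + 2α₂)·DIC
At pH 6.96: [H⁺]/K1 = 10^-0.55 = 0.28184, K2/[H⁺] = 10^-3.48 = 0.00033113
α₁ = 1/(1 + 0.28184 + 0.00033113) = 1/1.2822 = 0.7799; α₂ = α₁·K2/[H⁺] = 0.0002583
α₁ + 2α₂ = 0.7804
DIC = CA / (α₁ + 2α₂) = 1.26 / 0.7804 = 1.61 mmol/L

DIC = 1.61 mmol/L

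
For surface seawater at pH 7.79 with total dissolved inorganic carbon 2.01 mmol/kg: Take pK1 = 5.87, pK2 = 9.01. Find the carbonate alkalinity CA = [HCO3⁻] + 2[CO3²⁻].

CA = 2.10 mmol/kg

CA = [HCO3⁻] + 2[CO3²⁻] = (α₁ + 2α₂)·DIC
At pH 7.79: [H⁺]/K1 = 10^-1.92 = 0.012023, K2/[H⁺] = 10^-1.22 = 0.060256
α₁ = 1/(1 + 0.012023 + 0.060256) = 1/1.0723 = 0.9326; α₂ = α₁·K2/[H⁺] = 0.05619
α₁ + 2α₂ = 1.0450
CA = 1.0450 × 2.01 = 2.10 mmol/kg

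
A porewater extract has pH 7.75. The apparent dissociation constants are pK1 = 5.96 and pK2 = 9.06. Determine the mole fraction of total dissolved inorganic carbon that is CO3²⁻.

α₂ = 1 / (1 + [H⁺]/K2 + [H⁺]²/(K1K2)) = 1 / (1 + 10^+1.31 + 10^-0.48)
   = 1 / (1 + 20.417 + 0.33113) = 1/21.749 = 0.04598

α₂ = 0.0460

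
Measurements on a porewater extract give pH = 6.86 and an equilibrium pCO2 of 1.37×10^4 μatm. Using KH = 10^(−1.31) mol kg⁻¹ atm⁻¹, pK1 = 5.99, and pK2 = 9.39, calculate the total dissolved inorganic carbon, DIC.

DIC = 5.66 mmol/kg

[CO2*] = KH · pCO2 = 10^(−1.31) × 1.37×10^4×10^-6 = 6.710×10^-4 mol/kg
α₀ = 1/(1 + K1/[H⁺] + K1K2/[H⁺]²) = 1/(1 + 10^+0.87 + 10^-1.66) = 0.1186
DIC = [CO2*]/α₀ = 6.710×10^-4 / 0.1186 = 5.66 mmol/kg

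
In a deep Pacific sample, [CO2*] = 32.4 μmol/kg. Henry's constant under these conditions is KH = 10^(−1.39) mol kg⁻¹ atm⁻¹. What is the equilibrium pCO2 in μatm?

KH = 10^(−1.39) = 4.074×10^-2 mol kg⁻¹ atm⁻¹
pCO2 = [CO2*]/KH = 32.4×10^-6 / 4.074×10^-2 = 7.95×10^-4 atm = 795 μatm

pCO2 = 795 μatm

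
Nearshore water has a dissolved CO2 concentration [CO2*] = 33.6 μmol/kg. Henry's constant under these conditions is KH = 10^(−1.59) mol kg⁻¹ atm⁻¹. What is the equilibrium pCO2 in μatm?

KH = 10^(−1.59) = 2.570×10^-2 mol kg⁻¹ atm⁻¹
pCO2 = [CO2*]/KH = 33.6×10^-6 / 2.570×10^-2 = 1.31×10^-3 atm = 1310 μatm

pCO2 = 1310 μatm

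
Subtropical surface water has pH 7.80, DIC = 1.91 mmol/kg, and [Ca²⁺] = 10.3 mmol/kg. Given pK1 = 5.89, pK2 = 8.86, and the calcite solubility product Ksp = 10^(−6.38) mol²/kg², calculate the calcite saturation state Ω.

Ω = 3.74

α₂ = 1 / (1 + [H⁺]/K2 + [H⁺]²/(K1K2)) = 1 / (1 + 10^+1.06 + 10^-0.85)
   = 1 / (1 + 11.482 + 0.14125) = 1/12.623 = 0.07922
[CO3²⁻] = α₂ × DIC = 0.07922 × 1.91 = 0.1513 mmol/kg
Ksp = 10^(−6.38) = 4.169×10^-7
Ω = [Ca²⁺][CO3²⁻]/Ksp = (10.3×10^-3)(1.513×10^-4) / 4.169×10^-7 = 3.74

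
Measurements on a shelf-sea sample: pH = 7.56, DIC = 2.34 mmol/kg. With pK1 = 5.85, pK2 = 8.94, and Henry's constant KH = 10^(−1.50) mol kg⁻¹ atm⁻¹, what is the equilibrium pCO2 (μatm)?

α₀ = 1 / (1 + K1/[H⁺] + K1K2/[H⁺]²) = 1 / (1 + 10^+1.71 + 10^+0.33)
   = 1 / (1 + 51.286 + 2.1380) = 1/54.424 = 0.01837
[CO2*] = α₀ × DIC = 0.01837 × 2.34 = 0.04300 mmol/kg
pCO2 = [CO2*]/KH = 4.300×10^-5 / 3.162×10^-2 = 1360 μatm

pCO2 = 1360 μatm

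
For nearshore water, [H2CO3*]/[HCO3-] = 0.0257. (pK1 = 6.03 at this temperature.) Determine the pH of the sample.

From K1 = [H⁺][HCO3-]/[H2CO3*]:  pH = pK1 − log₁₀([H2CO3*]/[HCO3-])
log₁₀(0.0257) = -1.590
pH = 6.03 − (-1.590) = 7.62

pH = 7.62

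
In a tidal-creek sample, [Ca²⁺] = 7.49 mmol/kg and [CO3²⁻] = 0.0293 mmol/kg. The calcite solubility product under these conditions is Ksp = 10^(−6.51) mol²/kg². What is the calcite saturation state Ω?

Ω = 0.710

Ksp = 10^(−6.51) = 3.090×10^-7
Ω = [Ca²⁺][CO3²⁻]/Ksp = (7.49×10^-3)(0.0293×10^-3) / 3.090×10^-7 = 0.710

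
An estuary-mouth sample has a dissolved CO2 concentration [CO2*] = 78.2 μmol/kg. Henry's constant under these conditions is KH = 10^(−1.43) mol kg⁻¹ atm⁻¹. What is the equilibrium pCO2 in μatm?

KH = 10^(−1.43) = 3.715×10^-2 mol kg⁻¹ atm⁻¹
pCO2 = [CO2*]/KH = 78.2×10^-6 / 3.715×10^-2 = 2.10×10^-3 atm = 2100 μatm

pCO2 = 2100 μatm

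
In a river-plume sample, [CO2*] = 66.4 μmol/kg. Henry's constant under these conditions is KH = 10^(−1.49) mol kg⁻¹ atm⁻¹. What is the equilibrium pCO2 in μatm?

pCO2 = 2050 μatm

KH = 10^(−1.49) = 3.236×10^-2 mol kg⁻¹ atm⁻¹
pCO2 = [CO2*]/KH = 66.4×10^-6 / 3.236×10^-2 = 2.05×10^-3 atm = 2050 μatm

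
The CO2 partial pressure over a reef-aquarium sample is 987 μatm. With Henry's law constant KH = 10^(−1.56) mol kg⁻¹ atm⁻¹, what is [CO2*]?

KH = 10^(−1.56) = 2.754×10^-2 mol kg⁻¹ atm⁻¹
[CO2*] = KH · pCO2 = 2.754×10^-2 × 987×10^-6 atm = 2.72×10^-5 mol/kg

[CO2*] = 27.2 μmol/kg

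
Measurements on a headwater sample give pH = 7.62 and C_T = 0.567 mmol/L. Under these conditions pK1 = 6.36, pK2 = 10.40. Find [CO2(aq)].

[CO2*] = 0.0295 mmol/L

α₀ = 1 / (1 + K1/[H⁺] + K1K2/[H⁺]²) = 1 / (1 + 10^+1.26 + 10^-1.52)
   = 1 / (1 + 18.197 + 0.030200) = 1/19.227 = 0.05201
[CO2*] = α₀ × DIC = 0.05201 × 0.567 = 0.0295 mmol/L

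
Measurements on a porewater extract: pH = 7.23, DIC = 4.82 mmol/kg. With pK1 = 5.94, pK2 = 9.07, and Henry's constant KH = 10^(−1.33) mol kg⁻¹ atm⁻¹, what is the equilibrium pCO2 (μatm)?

pCO2 = 4960 μatm

α₀ = 1 / (1 + K1/[H⁺] + K1K2/[H⁺]²) = 1 / (1 + 10^+1.29 + 10^-0.55)
   = 1 / (1 + 19.498 + 0.28184) = 1/20.780 = 0.04812
[CO2*] = α₀ × DIC = 0.04812 × 4.82 = 0.2320 mmol/kg
pCO2 = [CO2*]/KH = 2.320×10^-4 / 4.677×10^-2 = 4960 μatm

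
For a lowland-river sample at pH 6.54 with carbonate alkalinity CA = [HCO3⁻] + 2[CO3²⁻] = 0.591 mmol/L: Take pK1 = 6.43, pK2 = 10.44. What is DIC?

CA = [HCO3⁻] + 2[CO3²⁻] = (α₁ + 2α₂)·DIC
At pH 6.54: [H⁺]/K1 = 10^-0.11 = 0.77625, K2/[H⁺] = 10^-3.90 = 0.00012589
α₁ = 1/(1 + 0.77625 + 0.00012589) = 1/1.7764 = 0.5629; α₂ = α₁·K2/[H⁺] = 7.087×10^-5
α₁ + 2α₂ = 0.5631
DIC = CA / (α₁ + 2α₂) = 0.591 / 0.5631 = 1.05 mmol/L

DIC = 1.05 mmol/L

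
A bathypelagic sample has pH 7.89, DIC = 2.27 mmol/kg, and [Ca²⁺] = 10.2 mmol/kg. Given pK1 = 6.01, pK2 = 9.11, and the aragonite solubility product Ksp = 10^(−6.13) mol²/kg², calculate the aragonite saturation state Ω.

Ω = 1.75

α₂ = 1 / (1 + [H⁺]/K2 + [H⁺]²/(K1K2)) = 1 / (1 + 10^+1.22 + 10^-0.66)
   = 1 / (1 + 16.596 + 0.21878) = 1/17.815 = 0.05613
[CO3²⁻] = α₂ × DIC = 0.05613 × 2.27 = 0.1274 mmol/kg
Ksp = 10^(−6.13) = 7.413×10^-7
Ω = [Ca²⁺][CO3²⁻]/Ksp = (10.2×10^-3)(1.274×10^-4) / 7.413×10^-7 = 1.75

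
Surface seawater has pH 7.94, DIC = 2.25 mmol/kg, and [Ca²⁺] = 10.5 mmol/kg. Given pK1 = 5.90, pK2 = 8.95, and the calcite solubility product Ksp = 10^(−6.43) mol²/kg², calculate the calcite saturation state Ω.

Ω = 5.61

α₂ = 1 / (1 + [H⁺]/K2 + [H⁺]²/(K1K2)) = 1 / (1 + 10^+1.01 + 10^-1.03)
   = 1 / (1 + 10.233 + 0.093325) = 1/11.326 = 0.08829
[CO3²⁻] = α₂ × DIC = 0.08829 × 2.25 = 0.1987 mmol/kg
Ksp = 10^(−6.43) = 3.715×10^-7
Ω = [Ca²⁺][CO3²⁻]/Ksp = (10.5×10^-3)(1.987×10^-4) / 3.715×10^-7 = 5.61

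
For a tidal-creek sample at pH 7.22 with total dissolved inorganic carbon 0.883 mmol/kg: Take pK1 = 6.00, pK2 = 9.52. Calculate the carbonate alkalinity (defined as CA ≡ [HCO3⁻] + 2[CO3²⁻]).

CA = 0.837 mmol/kg

CA = [HCO3⁻] + 2[CO3²⁻] = (α₁ + 2α₂)·DIC
At pH 7.22: [H⁺]/K1 = 10^-1.22 = 0.060256, K2/[H⁺] = 10^-2.30 = 0.0050119
α₁ = 1/(1 + 0.060256 + 0.0050119) = 1/1.0653 = 0.9387; α₂ = α₁·K2/[H⁺] = 0.004705
α₁ + 2α₂ = 0.9481
CA = 0.9481 × 0.883 = 0.837 mmol/kg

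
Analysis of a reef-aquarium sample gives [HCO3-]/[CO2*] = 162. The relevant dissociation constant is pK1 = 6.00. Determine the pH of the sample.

pH = 8.21

From K1 = [H⁺][HCO3-]/[CO2*]:  pH = pK1 + log₁₀([HCO3-]/[CO2*])
log₁₀(162) = +2.210
pH = 6.00 + (+2.210) = 8.21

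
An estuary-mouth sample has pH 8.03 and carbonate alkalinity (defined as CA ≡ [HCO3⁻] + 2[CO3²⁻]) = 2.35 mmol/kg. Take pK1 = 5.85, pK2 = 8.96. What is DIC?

DIC = 2.14 mmol/kg

CA = [HCO3⁻] + 2[CO3²⁻] = (α₁ + 2α₂)·DIC
At pH 8.03: [H⁺]/K1 = 10^-2.18 = 0.0066069, K2/[H⁺] = 10^-0.93 = 0.11749
α₁ = 1/(1 + 0.0066069 + 0.11749) = 1/1.1241 = 0.8896; α₂ = α₁·K2/[H⁺] = 0.1045
α₁ + 2α₂ = 1.0986
DIC = CA / (α₁ + 2α₂) = 2.35 / 1.0986 = 2.14 mmol/kg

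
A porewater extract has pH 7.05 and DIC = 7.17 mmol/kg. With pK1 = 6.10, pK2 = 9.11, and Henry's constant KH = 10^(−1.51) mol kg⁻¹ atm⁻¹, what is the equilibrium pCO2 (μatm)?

α₀ = 1 / (1 + K1/[H⁺] + K1K2/[H⁺]²) = 1 / (1 + 10^+0.95 + 10^-1.11)
   = 1 / (1 + 8.9125 + 0.077625) = 1/9.9901 = 0.1001
[CO2*] = α₀ × DIC = 0.1001 × 7.17 = 0.7177 mmol/kg
pCO2 = [CO2*]/KH = 7.177×10^-4 / 3.090×10^-2 = 2.32×10^4 μatm

pCO2 = 2.32×10^4 μatm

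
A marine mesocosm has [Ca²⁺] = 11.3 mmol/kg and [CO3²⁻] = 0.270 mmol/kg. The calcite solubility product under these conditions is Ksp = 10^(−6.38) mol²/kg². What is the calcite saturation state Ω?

Ω = 7.32

Ksp = 10^(−6.38) = 4.169×10^-7
Ω = [Ca²⁺][CO3²⁻]/Ksp = (11.3×10^-3)(0.270×10^-3) / 4.169×10^-7 = 7.32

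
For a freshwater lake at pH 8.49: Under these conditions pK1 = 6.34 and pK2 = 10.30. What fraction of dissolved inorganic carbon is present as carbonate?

α₂ = 0.0151

α₂ = 1 / (1 + [H⁺]/K2 + [H⁺]²/(K1K2)) = 1 / (1 + 10^+1.81 + 10^-0.34)
   = 1 / (1 + 64.565 + 0.45709) = 1/66.023 = 0.01515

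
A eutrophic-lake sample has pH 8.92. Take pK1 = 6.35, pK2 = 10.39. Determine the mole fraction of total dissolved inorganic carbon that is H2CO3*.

α₀ = 0.00260

α₀ = 1 / (1 + K1/[H⁺] + K1K2/[H⁺]²) = 1 / (1 + 10^+2.57 + 10^+1.10)
   = 1 / (1 + 371.54 + 12.589) = 1/385.12 = 0.002597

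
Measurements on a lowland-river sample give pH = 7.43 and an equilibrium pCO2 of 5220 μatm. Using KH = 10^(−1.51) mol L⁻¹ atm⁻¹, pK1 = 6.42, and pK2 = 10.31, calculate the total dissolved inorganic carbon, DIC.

DIC = 1.81 mmol/L

[CO2*] = KH · pCO2 = 10^(−1.51) × 5220×10^-6 = 1.613×10^-4 mol/L
α₀ = 1/(1 + K1/[H⁺] + K1K2/[H⁺]²) = 1/(1 + 10^+1.01 + 10^-1.87) = 0.08892
DIC = [CO2*]/α₀ = 1.613×10^-4 / 0.08892 = 1.81 mmol/L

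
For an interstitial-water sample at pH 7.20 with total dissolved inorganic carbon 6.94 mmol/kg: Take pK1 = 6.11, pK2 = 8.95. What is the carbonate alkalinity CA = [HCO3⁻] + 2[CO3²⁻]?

CA = [HCO3⁻] + 2[CO3²⁻] = (α₁ + 2α₂)·DIC
At pH 7.20: [H⁺]/K1 = 10^-1.09 = 0.081283, K2/[H⁺] = 10^-1.75 = 0.017783
α₁ = 1/(1 + 0.081283 + 0.017783) = 1/1.0991 = 0.9099; α₂ = α₁·K2/[H⁺] = 0.01618
α₁ + 2α₂ = 0.9422
CA = 0.9422 × 6.94 = 6.54 mmol/kg

CA = 6.54 mmol/kg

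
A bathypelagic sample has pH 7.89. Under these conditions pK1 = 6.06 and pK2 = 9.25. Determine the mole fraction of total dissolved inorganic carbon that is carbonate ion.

α₂ = 1 / (1 + [H⁺]/K2 + [H⁺]²/(K1K2)) = 1 / (1 + 10^+1.36 + 10^-0.47)
   = 1 / (1 + 22.909 + 0.33884) = 1/24.248 = 0.04124

α₂ = 0.0412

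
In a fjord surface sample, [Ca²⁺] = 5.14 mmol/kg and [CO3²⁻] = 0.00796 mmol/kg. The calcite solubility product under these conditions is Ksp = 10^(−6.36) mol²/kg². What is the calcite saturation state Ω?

Ksp = 10^(−6.36) = 4.365×10^-7
Ω = [Ca²⁺][CO3²⁻]/Ksp = (5.14×10^-3)(0.00796×10^-3) / 4.365×10^-7 = 0.0937

Ω = 0.0937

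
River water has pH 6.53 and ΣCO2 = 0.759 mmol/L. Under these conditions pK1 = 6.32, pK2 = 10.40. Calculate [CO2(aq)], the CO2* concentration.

α₀ = 1 / (1 + K1/[H⁺] + K1K2/[H⁺]²) = 1 / (1 + 10^+0.21 + 10^-3.66)
   = 1 / (1 + 1.6218 + 0.00021878) = 1/2.6220 = 0.3814
[CO2*] = α₀ × DIC = 0.3814 × 0.759 = 0.289 mmol/L

[CO2*] = 0.289 mmol/L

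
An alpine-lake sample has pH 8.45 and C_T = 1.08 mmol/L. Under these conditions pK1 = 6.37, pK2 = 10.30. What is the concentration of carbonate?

α₂ = 1 / (1 + [H⁺]/K2 + [H⁺]²/(K1K2)) = 1 / (1 + 10^+1.85 + 10^-0.23)
   = 1 / (1 + 70.795 + 0.58884) = 1/72.383 = 0.01382
[CO3²⁻] = α₂ × DIC = 0.01382 × 1.08 = 0.0149 mmol/L = 14.9 μmol/L

[CO3²⁻] = 14.9 μmol/L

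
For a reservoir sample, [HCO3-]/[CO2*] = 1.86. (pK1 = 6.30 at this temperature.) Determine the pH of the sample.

From K1 = [H⁺][HCO3-]/[CO2*]:  pH = pK1 + log₁₀([HCO3-]/[CO2*])
log₁₀(1.86) = +0.270
pH = 6.30 + (+0.270) = 6.57

pH = 6.57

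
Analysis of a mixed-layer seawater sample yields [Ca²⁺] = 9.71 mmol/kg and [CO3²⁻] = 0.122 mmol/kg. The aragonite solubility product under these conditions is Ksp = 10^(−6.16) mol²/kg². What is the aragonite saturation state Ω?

Ksp = 10^(−6.16) = 6.918×10^-7
Ω = [Ca²⁺][CO3²⁻]/Ksp = (9.71×10^-3)(0.122×10^-3) / 6.918×10^-7 = 1.71

Ω = 1.71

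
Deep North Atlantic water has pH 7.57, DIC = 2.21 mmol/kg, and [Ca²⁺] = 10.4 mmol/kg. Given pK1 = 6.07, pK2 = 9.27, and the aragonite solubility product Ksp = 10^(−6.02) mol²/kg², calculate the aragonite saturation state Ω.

Ω = 0.457

α₂ = 1 / (1 + [H⁺]/K2 + [H⁺]²/(K1K2)) = 1 / (1 + 10^+1.70 + 10^+0.20)
   = 1 / (1 + 50.119 + 1.5849) = 1/52.704 = 0.01897
[CO3²⁻] = α₂ × DIC = 0.01897 × 2.21 = 0.04193 mmol/kg
Ksp = 10^(−6.02) = 9.550×10^-7
Ω = [Ca²⁺][CO3²⁻]/Ksp = (10.4×10^-3)(4.193×10^-5) / 9.550×10^-7 = 0.457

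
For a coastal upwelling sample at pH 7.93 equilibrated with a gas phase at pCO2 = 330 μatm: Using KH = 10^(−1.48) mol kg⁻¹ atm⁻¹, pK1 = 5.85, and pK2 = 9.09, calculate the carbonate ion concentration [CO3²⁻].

[CO2*] = KH · pCO2 = 10^(−1.48) × 330×10^-6 = 1.093×10^-5 mol/kg
α₀ = 1/(1 + K1/[H⁺] + K1K2/[H⁺]²) = 1/(1 + 10^+2.08 + 10^+0.92) = 0.007719
DIC = [CO2*]/α₀ = 1.093×10^-5 / 0.007719 = 1.416 mmol/kg
[CO3²⁻] = α₂·DIC; α₂ = 0.06421, so [CO3²⁻] = 0.06421 × 1.416 = 0.0909 mmol/kg

[CO3²⁻] = 0.0909 mmol/kg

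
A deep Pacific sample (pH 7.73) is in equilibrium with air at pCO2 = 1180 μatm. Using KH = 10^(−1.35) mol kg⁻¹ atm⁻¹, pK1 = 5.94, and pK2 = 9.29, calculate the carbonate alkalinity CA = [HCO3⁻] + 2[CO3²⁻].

[CO2*] = KH · pCO2 = 10^(−1.35) × 1180×10^-6 = 5.271×10^-5 mol/kg
α₀ = 1/(1 + K1/[H⁺] + K1K2/[H⁺]²) = 1/(1 + 10^+1.79 + 10^+0.23) = 0.01554
DIC = [CO2*]/α₀ = 5.271×10^-5 / 0.01554 = 3.392 mmol/kg
CA = (α₁ + 2α₂)·DIC = (0.9581 + 2×0.02639) × 3.392 = 3.43 mmol/kg

CA = 3.43 mmol/kg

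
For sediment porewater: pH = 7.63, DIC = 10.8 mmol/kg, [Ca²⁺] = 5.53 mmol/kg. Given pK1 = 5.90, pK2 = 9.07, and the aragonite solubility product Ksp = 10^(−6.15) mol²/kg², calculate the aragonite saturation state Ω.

Ω = 2.90

α₂ = 1 / (1 + [H⁺]/K2 + [H⁺]²/(K1K2)) = 1 / (1 + 10^+1.44 + 10^-0.29)
   = 1 / (1 + 27.542 + 0.51286) = 1/29.055 = 0.03442
[CO3²⁻] = α₂ × DIC = 0.03442 × 10.8 = 0.3717 mmol/kg
Ksp = 10^(−6.15) = 7.079×10^-7
Ω = [Ca²⁺][CO3²⁻]/Ksp = (5.53×10^-3)(3.717×10^-4) / 7.079×10^-7 = 2.90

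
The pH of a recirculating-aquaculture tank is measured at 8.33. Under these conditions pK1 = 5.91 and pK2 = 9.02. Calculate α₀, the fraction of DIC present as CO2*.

α₀ = 1 / (1 + K1/[H⁺] + K1K2/[H⁺]²) = 1 / (1 + 10^+2.42 + 10^+1.73)
   = 1 / (1 + 263.03 + 53.703) = 1/317.73 = 0.003147

α₀ = 0.00315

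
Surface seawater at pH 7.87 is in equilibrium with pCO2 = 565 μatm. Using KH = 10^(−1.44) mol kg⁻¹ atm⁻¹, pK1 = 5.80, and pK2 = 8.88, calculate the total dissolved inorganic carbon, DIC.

[CO2*] = KH · pCO2 = 10^(−1.44) × 565×10^-6 = 2.051×10^-5 mol/kg
α₀ = 1/(1 + K1/[H⁺] + K1K2/[H⁺]²) = 1/(1 + 10^+2.07 + 10^+1.06) = 0.007694
DIC = [CO2*]/α₀ = 2.051×10^-5 / 0.007694 = 2.67 mmol/kg

DIC = 2.67 mmol/kg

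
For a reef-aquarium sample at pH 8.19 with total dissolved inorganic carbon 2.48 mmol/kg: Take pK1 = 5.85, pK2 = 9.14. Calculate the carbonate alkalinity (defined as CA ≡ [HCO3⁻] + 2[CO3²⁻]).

CA = [HCO3⁻] + 2[CO3²⁻] = (α₁ + 2α₂)·DIC
At pH 8.19: [H⁺]/K1 = 10^-2.34 = 0.0045709, K2/[H⁺] = 10^-0.95 = 0.11220
α₁ = 1/(1 + 0.0045709 + 0.11220) = 1/1.1168 = 0.8954; α₂ = α₁·K2/[H⁺] = 0.1005
α₁ + 2α₂ = 1.0964
CA = 1.0964 × 2.48 = 2.72 mmol/kg

CA = 2.72 mmol/kg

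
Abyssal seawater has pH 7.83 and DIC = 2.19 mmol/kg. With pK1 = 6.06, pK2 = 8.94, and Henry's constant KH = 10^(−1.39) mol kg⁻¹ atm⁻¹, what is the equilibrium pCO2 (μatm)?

α₀ = 1 / (1 + K1/[H⁺] + K1K2/[H⁺]²) = 1 / (1 + 10^+1.77 + 10^+0.66)
   = 1 / (1 + 58.884 + 4.5709) = 1/64.455 = 0.01551
[CO2*] = α₀ × DIC = 0.01551 × 2.19 = 0.03398 mmol/kg
pCO2 = [CO2*]/KH = 3.398×10^-5 / 4.074×10^-2 = 834 μatm

pCO2 = 834 μatm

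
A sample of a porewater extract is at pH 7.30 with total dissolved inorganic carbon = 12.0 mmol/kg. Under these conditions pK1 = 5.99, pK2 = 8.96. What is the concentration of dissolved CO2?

α₀ = 1 / (1 + K1/[H⁺] + K1K2/[H⁺]²) = 1 / (1 + 10^+1.31 + 10^-0.35)
   = 1 / (1 + 20.417 + 0.44668) = 1/21.864 = 0.04574
[CO2*] = α₀ × DIC = 0.04574 × 12.0 = 0.549 mmol/kg

[CO2*] = 0.549 mmol/kg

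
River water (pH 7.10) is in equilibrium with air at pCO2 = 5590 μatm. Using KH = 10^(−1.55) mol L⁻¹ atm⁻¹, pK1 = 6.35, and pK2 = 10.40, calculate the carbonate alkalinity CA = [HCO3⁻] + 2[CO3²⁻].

CA = 0.887 mmol/L

[CO2*] = KH · pCO2 = 10^(−1.55) × 5590×10^-6 = 1.575×10^-4 mol/L
α₀ = 1/(1 + K1/[H⁺] + K1K2/[H⁺]²) = 1/(1 + 10^+0.75 + 10^-2.55) = 0.1509
DIC = [CO2*]/α₀ = 1.575×10^-4 / 0.1509 = 1.044 mmol/L
CA = (α₁ + 2α₂)·DIC = (0.8487 + 2×0.0004253) × 1.044 = 0.887 mmol/L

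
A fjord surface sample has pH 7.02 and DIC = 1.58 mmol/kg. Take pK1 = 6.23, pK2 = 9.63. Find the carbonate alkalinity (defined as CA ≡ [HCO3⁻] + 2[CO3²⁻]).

CA = 1.36 mmol/kg

CA = [HCO3⁻] + 2[CO3²⁻] = (α₁ + 2α₂)·DIC
At pH 7.02: [H⁺]/K1 = 10^-0.79 = 0.16218, K2/[H⁺] = 10^-2.61 = 0.0024547
α₁ = 1/(1 + 0.16218 + 0.0024547) = 1/1.1646 = 0.8586; α₂ = α₁·K2/[H⁺] = 0.002108
α₁ + 2α₂ = 0.8629
CA = 0.8629 × 1.58 = 1.36 mmol/kg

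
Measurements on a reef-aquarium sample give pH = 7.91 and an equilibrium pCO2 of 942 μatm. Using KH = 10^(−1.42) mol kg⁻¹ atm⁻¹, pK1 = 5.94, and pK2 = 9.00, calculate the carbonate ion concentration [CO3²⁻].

[CO2*] = KH · pCO2 = 10^(−1.42) × 942×10^-6 = 3.581×10^-5 mol/kg
α₀ = 1/(1 + K1/[H⁺] + K1K2/[H⁺]²) = 1/(1 + 10^+1.97 + 10^+0.88) = 0.009812
DIC = [CO2*]/α₀ = 3.581×10^-5 / 0.009812 = 3.650 mmol/kg
[CO3²⁻] = α₂·DIC; α₂ = 0.07444, so [CO3²⁻] = 0.07444 × 3.650 = 0.272 mmol/kg

[CO3²⁻] = 0.272 mmol/kg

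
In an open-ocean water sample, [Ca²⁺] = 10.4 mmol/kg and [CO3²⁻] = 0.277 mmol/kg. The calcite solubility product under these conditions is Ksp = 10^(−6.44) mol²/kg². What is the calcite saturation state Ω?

Ksp = 10^(−6.44) = 3.631×10^-7
Ω = [Ca²⁺][CO3²⁻]/Ksp = (10.4×10^-3)(0.277×10^-3) / 3.631×10^-7 = 7.93

Ω = 7.93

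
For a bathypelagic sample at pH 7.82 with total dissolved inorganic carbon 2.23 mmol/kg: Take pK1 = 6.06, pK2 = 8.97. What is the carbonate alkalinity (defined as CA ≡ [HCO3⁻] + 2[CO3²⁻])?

CA = [HCO3⁻] + 2[CO3²⁻] = (α₁ + 2α₂)·DIC
At pH 7.82: [H⁺]/K1 = 10^-1.76 = 0.017378, K2/[H⁺] = 10^-1.15 = 0.070795
α₁ = 1/(1 + 0.017378 + 0.070795) = 1/1.0882 = 0.9190; α₂ = α₁·K2/[H⁺] = 0.06506
α₁ + 2α₂ = 1.0491
CA = 1.0491 × 2.23 = 2.34 mmol/kg

CA = 2.34 mmol/kg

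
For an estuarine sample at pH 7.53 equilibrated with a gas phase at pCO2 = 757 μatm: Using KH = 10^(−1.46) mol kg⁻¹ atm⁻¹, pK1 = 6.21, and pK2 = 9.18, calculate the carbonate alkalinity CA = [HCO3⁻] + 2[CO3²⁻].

[CO2*] = KH · pCO2 = 10^(−1.46) × 757×10^-6 = 2.625×10^-5 mol/kg
α₀ = 1/(1 + K1/[H⁺] + K1K2/[H⁺]²) = 1/(1 + 10^+1.32 + 10^-0.33) = 0.04472
DIC = [CO2*]/α₀ = 2.625×10^-5 / 0.04472 = 0.5869 mmol/kg
CA = (α₁ + 2α₂)·DIC = (0.9344 + 2×0.02092) × 0.5869 = 0.573 mmol/kg

CA = 0.573 mmol/kg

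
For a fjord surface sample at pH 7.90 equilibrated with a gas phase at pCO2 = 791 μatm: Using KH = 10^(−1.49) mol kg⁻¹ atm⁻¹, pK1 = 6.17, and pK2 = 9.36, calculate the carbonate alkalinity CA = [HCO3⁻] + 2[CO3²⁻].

CA = 1.47 mmol/kg

[CO2*] = KH · pCO2 = 10^(−1.49) × 791×10^-6 = 2.560×10^-5 mol/kg
α₀ = 1/(1 + K1/[H⁺] + K1K2/[H⁺]²) = 1/(1 + 10^+1.73 + 10^+0.27) = 0.01768
DIC = [CO2*]/α₀ = 2.560×10^-5 / 0.01768 = 1.448 mmol/kg
CA = (α₁ + 2α₂)·DIC = (0.9494 + 2×0.03292) × 1.448 = 1.47 mmol/kg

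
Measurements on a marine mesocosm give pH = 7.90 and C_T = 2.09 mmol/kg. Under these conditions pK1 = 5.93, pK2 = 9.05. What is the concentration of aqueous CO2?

α₀ = 1 / (1 + K1/[H⁺] + K1K2/[H⁺]²) = 1 / (1 + 10^+1.97 + 10^+0.82)
   = 1 / (1 + 93.325 + 6.6069) = 1/100.93 = 0.009908
[CO2*] = α₀ × DIC = 0.009908 × 2.09 = 0.0207 mmol/kg

[CO2*] = 0.0207 mmol/kg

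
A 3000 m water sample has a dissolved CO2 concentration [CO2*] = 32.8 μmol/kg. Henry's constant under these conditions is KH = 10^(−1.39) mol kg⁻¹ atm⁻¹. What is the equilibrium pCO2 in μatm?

pCO2 = 805 μatm

KH = 10^(−1.39) = 4.074×10^-2 mol kg⁻¹ atm⁻¹
pCO2 = [CO2*]/KH = 32.8×10^-6 / 4.074×10^-2 = 8.05×10^-4 atm = 805 μatm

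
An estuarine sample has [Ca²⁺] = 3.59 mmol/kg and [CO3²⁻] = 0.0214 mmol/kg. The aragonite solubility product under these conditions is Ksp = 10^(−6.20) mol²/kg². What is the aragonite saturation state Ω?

Ω = 0.122

Ksp = 10^(−6.20) = 6.310×10^-7
Ω = [Ca²⁺][CO3²⁻]/Ksp = (3.59×10^-3)(0.0214×10^-3) / 6.310×10^-7 = 0.122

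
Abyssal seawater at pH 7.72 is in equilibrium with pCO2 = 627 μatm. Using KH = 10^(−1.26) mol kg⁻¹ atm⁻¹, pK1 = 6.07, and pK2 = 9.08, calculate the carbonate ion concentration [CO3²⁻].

[CO3²⁻] = 0.0672 mmol/kg

[CO2*] = KH · pCO2 = 10^(−1.26) × 627×10^-6 = 3.446×10^-5 mol/kg
α₀ = 1/(1 + K1/[H⁺] + K1K2/[H⁺]²) = 1/(1 + 10^+1.65 + 10^+0.29) = 0.02100
DIC = [CO2*]/α₀ = 3.446×10^-5 / 0.02100 = 1.641 mmol/kg
[CO3²⁻] = α₂·DIC; α₂ = 0.04095, so [CO3²⁻] = 0.04095 × 1.641 = 0.0672 mmol/kg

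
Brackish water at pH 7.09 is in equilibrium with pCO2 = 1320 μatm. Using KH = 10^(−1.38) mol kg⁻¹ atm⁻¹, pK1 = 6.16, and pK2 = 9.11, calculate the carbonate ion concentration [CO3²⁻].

[CO3²⁻] = 4.47 μmol/kg

[CO2*] = KH · pCO2 = 10^(−1.38) × 1320×10^-6 = 5.503×10^-5 mol/kg
α₀ = 1/(1 + K1/[H⁺] + K1K2/[H⁺]²) = 1/(1 + 10^+0.93 + 10^-1.09) = 0.1042
DIC = [CO2*]/α₀ = 5.503×10^-5 / 0.1042 = 0.5279 mmol/kg
[CO3²⁻] = α₂·DIC; α₂ = 0.008473, so [CO3²⁻] = 0.008473 × 0.5279 = 0.00447 mmol/kg = 4.47 μmol/kg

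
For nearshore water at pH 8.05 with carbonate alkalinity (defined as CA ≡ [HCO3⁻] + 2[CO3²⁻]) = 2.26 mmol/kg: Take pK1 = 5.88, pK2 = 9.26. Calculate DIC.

DIC = 2.15 mmol/kg

CA = [HCO3⁻] + 2[CO3²⁻] = (α₁ + 2α₂)·DIC
At pH 8.05: [H⁺]/K1 = 10^-2.17 = 0.0067608, K2/[H⁺] = 10^-1.21 = 0.061660
α₁ = 1/(1 + 0.0067608 + 0.061660) = 1/1.0684 = 0.9360; α₂ = α₁·K2/[H⁺] = 0.05771
α₁ + 2α₂ = 1.0514
DIC = CA / (α₁ + 2α₂) = 2.26 / 1.0514 = 2.15 mmol/kg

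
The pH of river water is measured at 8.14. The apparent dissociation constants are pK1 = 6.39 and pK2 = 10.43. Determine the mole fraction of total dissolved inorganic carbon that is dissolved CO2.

α₀ = 1 / (1 + K1/[H⁺] + K1K2/[H⁺]²) = 1 / (1 + 10^+1.75 + 10^-0.54)
   = 1 / (1 + 56.234 + 0.28840) = 1/57.523 = 0.01738

α₀ = 0.0174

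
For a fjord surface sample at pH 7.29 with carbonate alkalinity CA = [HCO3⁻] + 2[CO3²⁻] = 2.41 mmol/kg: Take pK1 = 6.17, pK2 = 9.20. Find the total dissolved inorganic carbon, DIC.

CA = [HCO3⁻] + 2[CO3²⁻] = (α₁ + 2α₂)·DIC
At pH 7.29: [H⁺]/K1 = 10^-1.12 = 0.075858, K2/[H⁺] = 10^-1.91 = 0.012303
α₁ = 1/(1 + 0.075858 + 0.012303) = 1/1.0882 = 0.9190; α₂ = α₁·K2/[H⁺] = 0.01131
α₁ + 2α₂ = 0.9416
DIC = CA / (α₁ + 2α₂) = 2.41 / 0.9416 = 2.56 mmol/kg

DIC = 2.56 mmol/kg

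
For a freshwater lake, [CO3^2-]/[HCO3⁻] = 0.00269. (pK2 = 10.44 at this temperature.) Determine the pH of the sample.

From K2 = [H⁺][CO3^2-]/[HCO3⁻]:  pH = pK2 + log₁₀([CO3^2-]/[HCO3⁻])
log₁₀(0.00269) = -2.570
pH = 10.44 + (-2.570) = 7.87

pH = 7.87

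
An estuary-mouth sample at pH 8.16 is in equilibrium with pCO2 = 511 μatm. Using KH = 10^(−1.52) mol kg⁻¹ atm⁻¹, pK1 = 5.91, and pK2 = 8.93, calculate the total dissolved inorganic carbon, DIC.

[CO2*] = KH · pCO2 = 10^(−1.52) × 511×10^-6 = 1.543×10^-5 mol/kg
α₀ = 1/(1 + K1/[H⁺] + K1K2/[H⁺]²) = 1/(1 + 10^+2.25 + 10^+1.48) = 0.004784
DIC = [CO2*]/α₀ = 1.543×10^-5 / 0.004784 = 3.23 mmol/kg

DIC = 3.23 mmol/kg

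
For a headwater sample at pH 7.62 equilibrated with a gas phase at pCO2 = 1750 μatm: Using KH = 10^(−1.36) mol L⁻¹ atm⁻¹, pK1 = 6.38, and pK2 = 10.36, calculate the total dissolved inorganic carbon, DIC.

DIC = 1.41 mmol/L

[CO2*] = KH · pCO2 = 10^(−1.36) × 1750×10^-6 = 7.639×10^-5 mol/L
α₀ = 1/(1 + K1/[H⁺] + K1K2/[H⁺]²) = 1/(1 + 10^+1.24 + 10^-1.50) = 0.05432
DIC = [CO2*]/α₀ = 7.639×10^-5 / 0.05432 = 1.41 mmol/L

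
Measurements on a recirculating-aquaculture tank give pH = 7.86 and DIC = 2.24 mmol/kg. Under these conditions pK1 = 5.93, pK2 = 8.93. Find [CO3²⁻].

[CO3²⁻] = 0.174 mmol/kg

α₂ = 1 / (1 + [H⁺]/K2 + [H⁺]²/(K1K2)) = 1 / (1 + 10^+1.07 + 10^-0.86)
   = 1 / (1 + 11.749 + 0.13804) = 1/12.887 = 0.07760
[CO3²⁻] = α₂ × DIC = 0.07760 × 2.24 = 0.174 mmol/kg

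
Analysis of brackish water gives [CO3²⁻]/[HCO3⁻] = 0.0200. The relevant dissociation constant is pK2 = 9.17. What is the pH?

From K2 = [H⁺][CO3²⁻]/[HCO3⁻]:  pH = pK2 + log₁₀([CO3²⁻]/[HCO3⁻])
log₁₀(0.0200) = -1.699
pH = 9.17 + (-1.699) = 7.47

pH = 7.47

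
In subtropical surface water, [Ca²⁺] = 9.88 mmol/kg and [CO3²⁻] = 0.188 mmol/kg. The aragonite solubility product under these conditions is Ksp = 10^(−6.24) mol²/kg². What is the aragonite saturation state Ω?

Ksp = 10^(−6.24) = 5.754×10^-7
Ω = [Ca²⁺][CO3²⁻]/Ksp = (9.88×10^-3)(0.188×10^-3) / 5.754×10^-7 = 3.23

Ω = 3.23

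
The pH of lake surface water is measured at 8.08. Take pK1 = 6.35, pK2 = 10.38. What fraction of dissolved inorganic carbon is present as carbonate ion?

α₂ = 1 / (1 + [H⁺]/K2 + [H⁺]²/(K1K2)) = 1 / (1 + 10^+2.30 + 10^+0.57)
   = 1 / (1 + 199.53 + 3.7154) = 1/204.24 = 0.004896

α₂ = 0.00490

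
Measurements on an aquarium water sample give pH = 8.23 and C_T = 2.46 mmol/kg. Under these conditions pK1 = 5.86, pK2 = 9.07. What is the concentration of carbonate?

[CO3²⁻] = 0.310 mmol/kg

α₂ = 1 / (1 + [H⁺]/K2 + [H⁺]²/(K1K2)) = 1 / (1 + 10^+0.84 + 10^-1.53)
   = 1 / (1 + 6.9183 + 0.029512) = 1/7.9478 = 0.1258
[CO3²⁻] = α₂ × DIC = 0.1258 × 2.46 = 0.310 mmol/kg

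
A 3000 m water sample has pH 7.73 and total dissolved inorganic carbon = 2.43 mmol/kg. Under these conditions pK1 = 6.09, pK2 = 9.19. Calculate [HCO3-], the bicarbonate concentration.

α₁ = 1 / (1 + [H⁺]/K1 + K2/[H⁺]) = 1 / (1 + 10^-1.64 + 10^-1.46)
   = 1 / (1 + 0.022909 + 0.034674) = 1/1.0576 = 0.9456
[HCO3⁻] = α₁ × DIC = 0.9456 × 2.43 = 2.30 mmol/kg

[HCO3⁻] = 2.30 mmol/kg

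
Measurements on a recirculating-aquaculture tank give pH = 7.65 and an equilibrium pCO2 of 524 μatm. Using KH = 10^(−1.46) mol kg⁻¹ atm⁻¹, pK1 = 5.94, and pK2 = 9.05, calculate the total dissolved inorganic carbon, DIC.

[CO2*] = KH · pCO2 = 10^(−1.46) × 524×10^-6 = 1.817×10^-5 mol/kg
α₀ = 1/(1 + K1/[H⁺] + K1K2/[H⁺]²) = 1/(1 + 10^+1.71 + 10^+0.31) = 0.01841
DIC = [CO2*]/α₀ = 1.817×10^-5 / 0.01841 = 0.987 mmol/kg

DIC = 0.987 mmol/kg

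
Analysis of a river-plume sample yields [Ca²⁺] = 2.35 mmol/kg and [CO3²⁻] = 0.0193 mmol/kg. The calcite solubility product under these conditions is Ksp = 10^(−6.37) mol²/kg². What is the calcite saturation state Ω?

Ksp = 10^(−6.37) = 4.266×10^-7
Ω = [Ca²⁺][CO3²⁻]/Ksp = (2.35×10^-3)(0.0193×10^-3) / 4.266×10^-7 = 0.106

Ω = 0.106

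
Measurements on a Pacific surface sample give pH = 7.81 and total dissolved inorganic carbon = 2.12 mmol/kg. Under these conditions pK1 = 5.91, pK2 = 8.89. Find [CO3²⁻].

[CO3²⁻] = 0.161 mmol/kg

α₂ = 1 / (1 + [H⁺]/K2 + [H⁺]²/(K1K2)) = 1 / (1 + 10^+1.08 + 10^-0.82)
   = 1 / (1 + 12.023 + 0.15136) = 1/13.174 = 0.07591
[CO3²⁻] = α₂ × DIC = 0.07591 × 2.12 = 0.161 mmol/kg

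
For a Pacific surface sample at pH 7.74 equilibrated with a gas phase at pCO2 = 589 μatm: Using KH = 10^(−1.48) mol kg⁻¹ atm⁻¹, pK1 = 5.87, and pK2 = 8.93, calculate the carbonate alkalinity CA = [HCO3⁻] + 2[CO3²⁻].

CA = 1.63 mmol/kg

[CO2*] = KH · pCO2 = 10^(−1.48) × 589×10^-6 = 1.950×10^-5 mol/kg
α₀ = 1/(1 + K1/[H⁺] + K1K2/[H⁺]²) = 1/(1 + 10^+1.87 + 10^+0.68) = 0.01251
DIC = [CO2*]/α₀ = 1.950×10^-5 / 0.01251 = 1.559 mmol/kg
CA = (α₁ + 2α₂)·DIC = (0.9276 + 2×0.05989) × 1.559 = 1.63 mmol/kg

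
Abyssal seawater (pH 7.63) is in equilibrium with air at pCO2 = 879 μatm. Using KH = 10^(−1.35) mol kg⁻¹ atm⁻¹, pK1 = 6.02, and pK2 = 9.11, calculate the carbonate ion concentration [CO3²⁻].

[CO2*] = KH · pCO2 = 10^(−1.35) × 879×10^-6 = 3.926×10^-5 mol/kg
α₀ = 1/(1 + K1/[H⁺] + K1K2/[H⁺]²) = 1/(1 + 10^+1.61 + 10^+0.13) = 0.02321
DIC = [CO2*]/α₀ = 3.926×10^-5 / 0.02321 = 1.692 mmol/kg
[CO3²⁻] = α₂·DIC; α₂ = 0.03131, so [CO3²⁻] = 0.03131 × 1.692 = 0.0530 mmol/kg

[CO3²⁻] = 0.0530 mmol/kg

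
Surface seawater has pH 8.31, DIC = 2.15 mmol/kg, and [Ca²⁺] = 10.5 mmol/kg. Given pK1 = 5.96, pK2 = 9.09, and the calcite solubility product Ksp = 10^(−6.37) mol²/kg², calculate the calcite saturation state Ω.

Ω = 7.50

α₂ = 1 / (1 + [H⁺]/K2 + [H⁺]²/(K1K2)) = 1 / (1 + 10^+0.78 + 10^-1.57)
   = 1 / (1 + 6.0256 + 0.026915) = 1/7.0525 = 0.1418
[CO3²⁻] = α₂ × DIC = 0.1418 × 2.15 = 0.3049 mmol/kg
Ksp = 10^(−6.37) = 4.266×10^-7
Ω = [Ca²⁺][CO3²⁻]/Ksp = (10.5×10^-3)(3.049×10^-4) / 4.266×10^-7 = 7.50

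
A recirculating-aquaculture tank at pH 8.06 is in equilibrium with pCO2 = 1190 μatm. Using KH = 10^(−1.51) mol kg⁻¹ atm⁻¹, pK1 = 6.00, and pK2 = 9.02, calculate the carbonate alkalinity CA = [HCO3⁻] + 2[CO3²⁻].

[CO2*] = KH · pCO2 = 10^(−1.51) × 1190×10^-6 = 3.677×10^-5 mol/kg
α₀ = 1/(1 + K1/[H⁺] + K1K2/[H⁺]²) = 1/(1 + 10^+2.06 + 10^+1.10) = 0.007788
DIC = [CO2*]/α₀ = 3.677×10^-5 / 0.007788 = 4.722 mmol/kg
CA = (α₁ + 2α₂)·DIC = (0.8942 + 2×0.09804) × 4.722 = 5.15 mmol/kg

CA = 5.15 mmol/kg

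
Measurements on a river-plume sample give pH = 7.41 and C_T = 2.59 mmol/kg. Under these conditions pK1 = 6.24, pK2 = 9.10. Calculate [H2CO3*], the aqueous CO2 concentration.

[CO2*] = 0.161 mmol/kg

α₀ = 1 / (1 + K1/[H⁺] + K1K2/[H⁺]²) = 1 / (1 + 10^+1.17 + 10^-0.52)
   = 1 / (1 + 14.791 + 0.30200) = 1/16.093 = 0.06214
[CO2*] = α₀ × DIC = 0.06214 × 2.59 = 0.161 mmol/kg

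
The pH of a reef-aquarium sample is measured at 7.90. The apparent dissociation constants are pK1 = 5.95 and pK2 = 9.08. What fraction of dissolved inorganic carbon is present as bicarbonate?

α₁ = 1 / (1 + [H⁺]/K1 + K2/[H⁺]) = 1 / (1 + 10^-1.95 + 10^-1.18)
   = 1 / (1 + 0.011220 + 0.066069) = 1/1.0773 = 0.9283

α₁ = 0.928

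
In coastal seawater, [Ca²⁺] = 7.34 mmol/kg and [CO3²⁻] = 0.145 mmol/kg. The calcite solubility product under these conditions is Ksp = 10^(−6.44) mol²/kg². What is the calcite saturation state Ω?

Ω = 2.93

Ksp = 10^(−6.44) = 3.631×10^-7
Ω = [Ca²⁺][CO3²⁻]/Ksp = (7.34×10^-3)(0.145×10^-3) / 3.631×10^-7 = 2.93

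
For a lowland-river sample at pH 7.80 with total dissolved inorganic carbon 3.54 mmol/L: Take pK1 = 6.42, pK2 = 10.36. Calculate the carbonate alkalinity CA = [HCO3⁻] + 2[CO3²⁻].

CA = 3.41 mmol/L

CA = [HCO3⁻] + 2[CO3²⁻] = (α₁ + 2α₂)·DIC
At pH 7.80: [H⁺]/K1 = 10^-1.38 = 0.041687, K2/[H⁺] = 10^-2.56 = 0.0027542
α₁ = 1/(1 + 0.041687 + 0.0027542) = 1/1.0444 = 0.9574; α₂ = α₁·K2/[H⁺] = 0.002637
α₁ + 2α₂ = 0.9627
CA = 0.9627 × 3.54 = 3.41 mmol/L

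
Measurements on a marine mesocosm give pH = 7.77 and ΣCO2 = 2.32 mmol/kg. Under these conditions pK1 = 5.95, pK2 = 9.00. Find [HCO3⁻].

α₁ = 1 / (1 + [H⁺]/K1 + K2/[H⁺]) = 1 / (1 + 10^-1.82 + 10^-1.23)
   = 1 / (1 + 0.015136 + 0.058884) = 1/1.0740 = 0.9311
[HCO3⁻] = α₁ × DIC = 0.9311 × 2.32 = 2.16 mmol/kg

[HCO3⁻] = 2.16 mmol/kg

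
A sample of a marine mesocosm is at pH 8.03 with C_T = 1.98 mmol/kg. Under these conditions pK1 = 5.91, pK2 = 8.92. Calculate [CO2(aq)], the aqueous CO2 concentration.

[CO2*] = 13.2 μmol/kg

α₀ = 1 / (1 + K1/[H⁺] + K1K2/[H⁺]²) = 1 / (1 + 10^+2.12 + 10^+1.23)
   = 1 / (1 + 131.83 + 16.982) = 1/149.81 = 0.006675
[CO2*] = α₀ × DIC = 0.006675 × 1.98 = 0.0132 mmol/kg = 13.2 μmol/kg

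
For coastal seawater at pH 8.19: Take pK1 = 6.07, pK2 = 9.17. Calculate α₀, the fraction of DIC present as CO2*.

α₀ = 0.00682

α₀ = 1 / (1 + K1/[H⁺] + K1K2/[H⁺]²) = 1 / (1 + 10^+2.12 + 10^+1.14)
   = 1 / (1 + 131.83 + 13.804) = 1/146.63 = 0.006820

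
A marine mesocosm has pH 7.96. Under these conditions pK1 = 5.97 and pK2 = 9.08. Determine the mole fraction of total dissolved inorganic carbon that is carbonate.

α₂ = 1 / (1 + [H⁺]/K2 + [H⁺]²/(K1K2)) = 1 / (1 + 10^+1.12 + 10^-0.87)
   = 1 / (1 + 13.183 + 0.13490) = 1/14.317 = 0.06984

α₂ = 0.0698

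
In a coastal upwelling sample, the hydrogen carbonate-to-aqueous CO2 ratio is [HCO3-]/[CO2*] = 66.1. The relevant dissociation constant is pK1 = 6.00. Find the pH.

pH = 7.82

From K1 = [H⁺][HCO3-]/[CO2*]:  pH = pK1 + log₁₀([HCO3-]/[CO2*])
log₁₀(66.1) = +1.820
pH = 6.00 + (+1.820) = 7.82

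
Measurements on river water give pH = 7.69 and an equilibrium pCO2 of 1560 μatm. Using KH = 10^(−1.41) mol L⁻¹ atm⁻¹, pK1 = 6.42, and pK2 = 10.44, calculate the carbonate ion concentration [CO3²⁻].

[CO2*] = KH · pCO2 = 10^(−1.41) × 1560×10^-6 = 6.069×10^-5 mol/L
α₀ = 1/(1 + K1/[H⁺] + K1K2/[H⁺]²) = 1/(1 + 10^+1.27 + 10^-1.48) = 0.05088
DIC = [CO2*]/α₀ = 6.069×10^-5 / 0.05088 = 1.193 mmol/L
[CO3²⁻] = α₂·DIC; α₂ = 0.001685, so [CO3²⁻] = 0.001685 × 1.193 = 0.00201 mmol/L = 2.01 μmol/L

[CO3²⁻] = 2.01 μmol/L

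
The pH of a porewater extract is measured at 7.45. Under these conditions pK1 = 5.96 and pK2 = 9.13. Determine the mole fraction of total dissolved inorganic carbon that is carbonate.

α₂ = 1 / (1 + [H⁺]/K2 + [H⁺]²/(K1K2)) = 1 / (1 + 10^+1.68 + 10^+0.19)
   = 1 / (1 + 47.863 + 1.5488) = 1/50.412 = 0.01984

α₂ = 0.0198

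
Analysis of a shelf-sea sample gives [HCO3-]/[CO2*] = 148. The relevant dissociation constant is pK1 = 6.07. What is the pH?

From K1 = [H⁺][HCO3-]/[CO2*]:  pH = pK1 + log₁₀([HCO3-]/[CO2*])
log₁₀(148) = +2.170
pH = 6.07 + (+2.170) = 8.24

pH = 8.24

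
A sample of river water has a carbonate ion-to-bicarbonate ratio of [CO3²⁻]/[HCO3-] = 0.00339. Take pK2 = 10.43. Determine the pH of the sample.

From K2 = [H⁺][CO3²⁻]/[HCO3-]:  pH = pK2 + log₁₀([CO3²⁻]/[HCO3-])
log₁₀(0.00339) = -2.470
pH = 10.43 + (-2.470) = 7.96

pH = 7.96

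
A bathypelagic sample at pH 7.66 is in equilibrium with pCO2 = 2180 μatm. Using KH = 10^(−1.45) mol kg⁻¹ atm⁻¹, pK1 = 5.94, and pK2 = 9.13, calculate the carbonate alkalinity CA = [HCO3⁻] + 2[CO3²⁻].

CA = 4.33 mmol/kg

[CO2*] = KH · pCO2 = 10^(−1.45) × 2180×10^-6 = 7.735×10^-5 mol/kg
α₀ = 1/(1 + K1/[H⁺] + K1K2/[H⁺]²) = 1/(1 + 10^+1.72 + 10^+0.25) = 0.01810
DIC = [CO2*]/α₀ = 7.735×10^-5 / 0.01810 = 4.274 mmol/kg
CA = (α₁ + 2α₂)·DIC = (0.9497 + 2×0.03218) × 4.274 = 4.33 mmol/kg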